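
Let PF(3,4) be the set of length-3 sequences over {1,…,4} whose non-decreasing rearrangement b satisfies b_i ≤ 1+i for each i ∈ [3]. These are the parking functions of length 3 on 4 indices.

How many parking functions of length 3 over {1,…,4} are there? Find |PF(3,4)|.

50

#PF = (4−3+1)·(4+1)^(3−1) = 2·25 = 50
E.g. (3,3,1) → sorted (1,3,3): b_i ≤ 1+i ∀i, a PF.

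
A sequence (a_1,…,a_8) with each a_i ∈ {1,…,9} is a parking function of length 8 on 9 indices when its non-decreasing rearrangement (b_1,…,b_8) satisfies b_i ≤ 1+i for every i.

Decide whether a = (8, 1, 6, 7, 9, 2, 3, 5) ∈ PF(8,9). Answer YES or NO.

YES

Order a: b = (1, 2, 3, 5, 6, 7, 8, 9).
  b_1=1 ≤ 2
  b_2=2 ≤ 3
  b_3=3 ≤ 4
  b_4=5 ≤ 5
  b_5=6 ≤ 6
  b_6=7 ≤ 7
  b_7=8 ≤ 8
  b_8=9 ≤ 9
All bounds hold ⇒ YES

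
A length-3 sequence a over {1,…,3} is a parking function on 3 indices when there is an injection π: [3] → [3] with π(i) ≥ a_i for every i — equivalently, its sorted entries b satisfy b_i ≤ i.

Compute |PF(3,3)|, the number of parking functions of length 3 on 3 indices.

|PF| = (4−3)·4^(3−1) = 1×16 = 16 [KW]
Example (2,1,1) → sorted (1,1,2): b_i ≤ i ∀i, a PF.

16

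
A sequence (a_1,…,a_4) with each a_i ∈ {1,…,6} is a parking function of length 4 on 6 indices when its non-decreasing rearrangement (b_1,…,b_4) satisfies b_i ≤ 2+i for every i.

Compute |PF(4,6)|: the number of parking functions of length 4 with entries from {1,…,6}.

1029

|PF| = (7−4)·7^(4−1) = 3 · 343 = 1029 [KW]
E.g. (1,2,1,5) → sorted (1,1,2,5): b_i ≤ 2+i ∀i, a PF.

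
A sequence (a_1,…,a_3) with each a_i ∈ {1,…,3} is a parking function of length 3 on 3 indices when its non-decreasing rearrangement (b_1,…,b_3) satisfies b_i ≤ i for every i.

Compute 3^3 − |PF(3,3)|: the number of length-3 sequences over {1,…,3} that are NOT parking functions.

|PF| = (4−3)·4^(3−1) = 1×16 = 16 (Pollak)
Example (2,3,3) → sorted (2,3,3): b_1=2>1, not a PF.
3^3 − 16 = 27 − 16 = 11

11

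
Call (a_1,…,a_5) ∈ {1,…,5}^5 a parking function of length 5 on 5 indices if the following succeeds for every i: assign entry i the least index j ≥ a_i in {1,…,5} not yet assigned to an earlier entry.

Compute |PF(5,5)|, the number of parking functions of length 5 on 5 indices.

1296

|PF(5,5)| = (5−5+1)·(5+1)^(5−1) = 1·1296 = 1296 (Pollak)
Check (1,1,1,2,3) → sorted (1,1,1,2,3): b_i ≤ i ∀i, a PF.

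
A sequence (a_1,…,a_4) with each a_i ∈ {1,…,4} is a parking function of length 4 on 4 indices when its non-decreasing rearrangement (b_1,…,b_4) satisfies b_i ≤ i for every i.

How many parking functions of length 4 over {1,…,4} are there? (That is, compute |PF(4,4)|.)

|PF(4,4)| = (5−4)·5^(4−1) = 1 · 125 = 125 (Pollak)
Example (1,1,2,4) → sorted (1,1,2,4): b_i ≤ i ∀i, a PF.

125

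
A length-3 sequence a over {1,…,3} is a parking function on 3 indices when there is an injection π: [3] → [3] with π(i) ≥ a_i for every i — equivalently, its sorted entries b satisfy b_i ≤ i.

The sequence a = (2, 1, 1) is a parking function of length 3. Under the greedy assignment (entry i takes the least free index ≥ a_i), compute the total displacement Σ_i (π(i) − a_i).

2

Σπ(i) = 1+…+3 = 6; Σa = 2+1+1 = 4; disp = 6−4 = 2.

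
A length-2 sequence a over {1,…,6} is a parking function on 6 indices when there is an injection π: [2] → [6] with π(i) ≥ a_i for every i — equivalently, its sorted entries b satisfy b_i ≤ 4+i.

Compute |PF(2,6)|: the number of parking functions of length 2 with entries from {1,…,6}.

|PF| = (6−2+1)·(6+1)^(2−1) = 5×7 = 35 (Konheim–Weiss)
Check (6,5) → sorted (5,6): b_i ≤ 4+i ∀i, a PF.

35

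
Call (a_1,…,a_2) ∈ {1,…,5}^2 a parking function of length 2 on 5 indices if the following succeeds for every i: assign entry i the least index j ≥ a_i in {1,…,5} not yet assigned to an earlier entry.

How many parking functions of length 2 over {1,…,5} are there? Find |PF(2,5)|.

24

|PF(2,5)| = 4·6^1 = 4 · 6 = 24 [KW]
Example (2,4) → sorted (2,4): b_i ≤ 3+i ∀i, a PF.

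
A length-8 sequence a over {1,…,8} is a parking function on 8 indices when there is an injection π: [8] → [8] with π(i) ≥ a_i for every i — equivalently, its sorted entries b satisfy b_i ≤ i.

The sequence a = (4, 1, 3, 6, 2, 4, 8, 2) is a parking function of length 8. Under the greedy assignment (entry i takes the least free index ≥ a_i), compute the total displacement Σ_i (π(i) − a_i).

6

Σπ = 8·9/2 = 36 (π permutes [8]); Σa = 4+1+3+6+2+4+8+2 = 30; disp = 36−30 = 6.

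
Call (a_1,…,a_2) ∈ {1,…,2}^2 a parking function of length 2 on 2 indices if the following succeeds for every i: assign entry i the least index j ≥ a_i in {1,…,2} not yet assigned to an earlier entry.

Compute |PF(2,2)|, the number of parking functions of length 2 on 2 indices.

3

|PF(2,2)| = (2−2+1)·(2+1)^(2−1) = 1·3 = 3
One tuple (1,2) → sorted (1,2): b_i ≤ i ∀i, a PF.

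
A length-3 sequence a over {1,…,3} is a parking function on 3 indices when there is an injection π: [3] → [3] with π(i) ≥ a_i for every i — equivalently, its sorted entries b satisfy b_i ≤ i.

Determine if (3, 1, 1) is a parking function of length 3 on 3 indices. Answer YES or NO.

Order a: b = (1, 1, 3).
  b_1=1 ≤ 1
  b_2=1 ≤ 2
  b_3=3 ≤ 3
All bounds hold ⇒ YES

YES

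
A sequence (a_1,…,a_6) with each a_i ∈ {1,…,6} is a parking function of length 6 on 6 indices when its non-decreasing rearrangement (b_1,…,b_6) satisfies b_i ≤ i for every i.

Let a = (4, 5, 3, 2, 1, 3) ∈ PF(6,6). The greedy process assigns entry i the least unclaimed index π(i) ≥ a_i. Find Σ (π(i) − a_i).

Σπ = 6·7/2 = 21 (π permutes [6]); Σa = 4+5+3+2+1+3 = 18; disp = 21−18 = 3.

3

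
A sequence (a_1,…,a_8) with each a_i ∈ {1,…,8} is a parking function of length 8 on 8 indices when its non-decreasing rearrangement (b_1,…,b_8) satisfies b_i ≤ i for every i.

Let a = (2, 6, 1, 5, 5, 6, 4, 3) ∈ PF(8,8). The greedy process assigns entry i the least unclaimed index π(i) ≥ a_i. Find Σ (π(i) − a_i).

4

Σπ = 8·9/2 = 36 (π permutes [8]); Σa = 2+6+1+5+5+6+4+3 = 32; disp = 36−32 = 4.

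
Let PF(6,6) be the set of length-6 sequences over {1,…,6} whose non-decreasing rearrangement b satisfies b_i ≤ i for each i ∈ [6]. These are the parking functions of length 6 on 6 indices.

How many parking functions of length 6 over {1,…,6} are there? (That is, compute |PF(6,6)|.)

16807

#PF = (7−6)·7^(6−1) = 1×16807 = 16807 [KW]
Example (4,5,1,5,2,3) → sorted (1,2,3,4,5,5): b_i ≤ i ∀i, a PF.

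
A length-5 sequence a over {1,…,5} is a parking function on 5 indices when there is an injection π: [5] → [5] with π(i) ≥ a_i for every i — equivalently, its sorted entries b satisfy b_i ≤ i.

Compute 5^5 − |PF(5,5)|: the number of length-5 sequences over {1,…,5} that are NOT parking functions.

|PF| = 1·6^4 = 1·1296 = 1296 (Pollak)
Example (5,5,3,5,5) → sorted (3,5,5,5,5): b_1=3>1, not a PF.
Total 3125; non-PF = 3125−1296 = 1829

1829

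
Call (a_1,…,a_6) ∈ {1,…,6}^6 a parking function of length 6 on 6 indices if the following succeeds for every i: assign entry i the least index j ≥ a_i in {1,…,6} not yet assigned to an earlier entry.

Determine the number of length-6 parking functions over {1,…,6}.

|PF| = (6+1−6)·(6+1)^{6−1} = 1×16807 = 16807 (Pollak)
E.g. (1,6,3,5,2,4) → sorted (1,2,3,4,5,6): b_i ≤ i ∀i, a PF.

16807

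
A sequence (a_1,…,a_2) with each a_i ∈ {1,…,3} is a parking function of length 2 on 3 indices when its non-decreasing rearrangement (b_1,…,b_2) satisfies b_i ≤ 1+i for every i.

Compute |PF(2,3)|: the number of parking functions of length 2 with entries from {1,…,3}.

8

|PF| = (4−2)·4^(2−1) = 2×4 = 8 (Konheim–Weiss)
One tuple (1,2) → sorted (1,2): b_i ≤ 1+i ∀i, a PF.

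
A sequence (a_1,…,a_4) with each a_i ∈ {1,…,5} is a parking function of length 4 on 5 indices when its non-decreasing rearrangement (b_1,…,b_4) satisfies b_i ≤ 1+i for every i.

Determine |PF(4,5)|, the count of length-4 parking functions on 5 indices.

432

#PF = (6−4)·6^(4−1) = 2·216 = 432
Check (4,3,1,4) → sorted (1,3,4,4): b_i ≤ 1+i ∀i, a PF.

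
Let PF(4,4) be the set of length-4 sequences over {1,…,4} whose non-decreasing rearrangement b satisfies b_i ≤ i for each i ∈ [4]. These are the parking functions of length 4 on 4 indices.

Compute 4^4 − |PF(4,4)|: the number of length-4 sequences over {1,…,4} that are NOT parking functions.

131

|PF(4,4)| = (4+1−4)·(4+1)^{4−1} = 1×125 = 125 (Konheim–Weiss)
E.g. (3,3,3,3) → sorted (3,3,3,3): b_1=3>1, not a PF.
4^4 − 125 = 256 − 125 = 131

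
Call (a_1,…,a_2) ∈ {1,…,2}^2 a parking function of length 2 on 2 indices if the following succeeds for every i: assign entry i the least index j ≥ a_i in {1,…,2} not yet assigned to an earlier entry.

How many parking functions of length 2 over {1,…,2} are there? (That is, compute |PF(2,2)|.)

3

#PF = 1·3^1 = 1×3 = 3
E.g. (2,1) → sorted (1,2): b_i ≤ i ∀i, a PF.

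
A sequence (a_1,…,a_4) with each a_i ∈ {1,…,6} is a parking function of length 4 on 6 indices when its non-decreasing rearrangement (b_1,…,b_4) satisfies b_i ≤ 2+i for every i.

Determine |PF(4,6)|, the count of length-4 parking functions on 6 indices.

#PF = 3·7^3 = 3×343 = 1029 (Konheim–Weiss)
Example (4,5,2,6) → sorted (2,4,5,6): b_i ≤ 2+i ∀i, a PF.

1029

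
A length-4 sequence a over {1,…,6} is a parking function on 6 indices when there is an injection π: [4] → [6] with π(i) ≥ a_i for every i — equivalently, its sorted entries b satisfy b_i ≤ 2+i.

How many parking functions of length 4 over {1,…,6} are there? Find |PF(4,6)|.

1029

#PF = (7−4)·7^(4−1) = 3×343 = 1029 (Pollak)
Check (5,2,4,4) → sorted (2,4,4,5): b_i ≤ 2+i ∀i, a PF.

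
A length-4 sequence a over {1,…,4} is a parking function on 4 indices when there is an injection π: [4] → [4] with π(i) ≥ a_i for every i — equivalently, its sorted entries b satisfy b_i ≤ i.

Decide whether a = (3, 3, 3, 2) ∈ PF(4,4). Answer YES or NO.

NO

Sorted: b = (2, 3, 3, 3).
  b_1=2 > 1
  fails at i=1 ⇒ NO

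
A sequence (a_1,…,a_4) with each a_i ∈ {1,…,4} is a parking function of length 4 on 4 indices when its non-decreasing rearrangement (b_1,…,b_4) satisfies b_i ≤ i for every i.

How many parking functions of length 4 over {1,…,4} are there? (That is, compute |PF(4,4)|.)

|PF(4,4)| = (4+1−4)·(4+1)^{4−1} = 1 · 125 = 125 (Konheim–Weiss)
One tuple (2,3,1,1) → sorted (1,1,2,3): b_i ≤ i ∀i, a PF.

125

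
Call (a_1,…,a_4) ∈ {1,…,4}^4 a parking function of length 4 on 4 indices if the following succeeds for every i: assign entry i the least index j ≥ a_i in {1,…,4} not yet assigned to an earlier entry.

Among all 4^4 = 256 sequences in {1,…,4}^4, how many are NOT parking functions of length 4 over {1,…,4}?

131

|PF(4,4)| = (5−4)·5^(4−1) = 1·125 = 125
E.g. (4,2,2,3) → sorted (2,2,3,4): b_1=2>1, not a PF.
So 256 − 125 = 131 fail.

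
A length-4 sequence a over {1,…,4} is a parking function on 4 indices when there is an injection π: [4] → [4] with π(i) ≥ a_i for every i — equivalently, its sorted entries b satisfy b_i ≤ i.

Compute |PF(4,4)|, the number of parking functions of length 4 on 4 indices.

|PF| = (5−4)·5^(4−1) = 1×125 = 125 (Konheim–Weiss)
Check (1,1,3,3) → sorted (1,1,3,3): b_i ≤ i ∀i, a PF.

125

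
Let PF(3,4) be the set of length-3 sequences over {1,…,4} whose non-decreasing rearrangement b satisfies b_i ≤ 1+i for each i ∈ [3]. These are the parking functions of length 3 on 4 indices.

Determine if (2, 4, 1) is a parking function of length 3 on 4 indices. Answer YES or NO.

YES

Sorted: b = (1, 2, 4).
  b_1=1 ≤ 2
  b_2=2 ≤ 3
  b_3=4 ≤ 4
All bounds hold ⇒ YES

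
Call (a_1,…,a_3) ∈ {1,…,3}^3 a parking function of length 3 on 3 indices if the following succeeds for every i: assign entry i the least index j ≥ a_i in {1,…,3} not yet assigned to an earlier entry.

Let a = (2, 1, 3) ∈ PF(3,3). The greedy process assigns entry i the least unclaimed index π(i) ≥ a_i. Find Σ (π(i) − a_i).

Σπ = 3·4/2 = 6 (π permutes [3]); Σa = 2+1+3 = 6; disp = 6−6 = 0.

0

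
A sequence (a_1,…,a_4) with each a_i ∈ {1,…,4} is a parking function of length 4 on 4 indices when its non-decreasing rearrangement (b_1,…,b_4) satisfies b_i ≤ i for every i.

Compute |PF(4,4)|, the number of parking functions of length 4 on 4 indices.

125

Count = (5−4)·5^(4−1) = 1 · 125 = 125
Check (2,3,1,1) → sorted (1,1,2,3): b_i ≤ i ∀i, a PF.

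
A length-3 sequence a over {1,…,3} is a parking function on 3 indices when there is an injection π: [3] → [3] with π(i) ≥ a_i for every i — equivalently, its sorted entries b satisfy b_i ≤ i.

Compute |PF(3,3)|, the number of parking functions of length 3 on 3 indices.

16

#PF = 1·4^2 = 1 · 16 = 16 [KW]
E.g. (3,1,2) → sorted (1,2,3): b_i ≤ i ∀i, a PF.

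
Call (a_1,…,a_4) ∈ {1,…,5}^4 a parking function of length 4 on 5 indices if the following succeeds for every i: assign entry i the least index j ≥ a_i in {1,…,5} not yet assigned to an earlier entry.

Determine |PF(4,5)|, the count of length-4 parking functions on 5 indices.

432

#PF = (5−4+1)·(5+1)^(4−1) = 2·216 = 432 [KW]
One tuple (5,2,2,1) → sorted (1,2,2,5): b_i ≤ 1+i ∀i, a PF.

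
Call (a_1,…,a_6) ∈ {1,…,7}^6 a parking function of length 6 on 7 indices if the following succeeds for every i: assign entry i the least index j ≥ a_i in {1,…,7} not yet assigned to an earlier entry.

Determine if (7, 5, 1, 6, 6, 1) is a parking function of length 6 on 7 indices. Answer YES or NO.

Sorted: b = (1, 1, 5, 6, 6, 7).
  b_1=1 ≤ 2
  b_2=1 ≤ 3
  b_3=5 > 4
  fails at i=3 ⇒ NO

NO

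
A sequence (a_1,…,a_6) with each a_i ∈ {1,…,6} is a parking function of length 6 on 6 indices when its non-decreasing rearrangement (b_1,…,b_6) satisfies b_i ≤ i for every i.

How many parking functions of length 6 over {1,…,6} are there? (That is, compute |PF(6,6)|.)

Count = (6+1−6)·(6+1)^{6−1} = 1·16807 = 16807 [KW]
One tuple (2,4,4,1,2,2) → sorted (1,2,2,2,4,4): b_i ≤ i ∀i, a PF.

16807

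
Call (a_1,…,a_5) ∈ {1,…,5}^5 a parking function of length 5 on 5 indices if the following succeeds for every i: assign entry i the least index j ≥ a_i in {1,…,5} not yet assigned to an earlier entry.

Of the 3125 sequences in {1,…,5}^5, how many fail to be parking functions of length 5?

1829

#PF = (6−5)·6^(5−1) = 1·1296 = 1296 (Konheim–Weiss)
Example (4,5,5,4,5) → sorted (4,4,5,5,5): b_1=4>1, not a PF.
Total 3125; non-PF = 3125−1296 = 1829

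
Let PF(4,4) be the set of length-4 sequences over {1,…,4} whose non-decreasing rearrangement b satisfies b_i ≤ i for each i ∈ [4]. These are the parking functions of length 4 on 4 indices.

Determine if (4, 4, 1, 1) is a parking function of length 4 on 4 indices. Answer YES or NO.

Sorted: b = (1, 1, 4, 4).
  b_1=1 ≤ 1
  b_2=1 ≤ 2
  b_3=4 > 3
  fails at i=3 ⇒ NO

NO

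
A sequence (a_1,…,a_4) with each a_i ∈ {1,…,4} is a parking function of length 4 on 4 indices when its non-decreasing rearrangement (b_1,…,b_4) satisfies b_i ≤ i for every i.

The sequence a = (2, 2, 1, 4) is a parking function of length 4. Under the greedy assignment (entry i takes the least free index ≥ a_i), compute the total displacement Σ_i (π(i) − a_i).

Σπ = 4·5/2 = 10 (π permutes [4]); Σa = 2+2+1+4 = 9; disp = 10−9 = 1.

1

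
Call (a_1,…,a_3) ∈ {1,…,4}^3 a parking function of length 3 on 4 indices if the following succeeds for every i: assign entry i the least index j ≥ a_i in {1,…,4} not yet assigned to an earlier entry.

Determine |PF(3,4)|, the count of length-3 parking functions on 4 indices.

50

|PF(3,4)| = (4−3+1)·(4+1)^(3−1) = 2·25 = 50 (Konheim–Weiss)
E.g. (3,4,2) → sorted (2,3,4): b_i ≤ 1+i ∀i, a PF.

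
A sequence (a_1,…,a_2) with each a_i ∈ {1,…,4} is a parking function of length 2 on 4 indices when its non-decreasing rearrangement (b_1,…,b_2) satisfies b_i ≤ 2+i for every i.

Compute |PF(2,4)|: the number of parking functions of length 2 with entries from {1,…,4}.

15

#PF = 3·5^1 = 3 · 5 = 15 (Pollak)
Example (1,3) → sorted (1,3): b_i ≤ 2+i ∀i, a PF.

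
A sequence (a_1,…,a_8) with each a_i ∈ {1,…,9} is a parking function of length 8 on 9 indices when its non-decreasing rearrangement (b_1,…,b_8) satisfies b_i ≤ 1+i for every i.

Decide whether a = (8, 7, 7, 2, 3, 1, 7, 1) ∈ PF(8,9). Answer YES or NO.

NO

Sorted: b = (1, 1, 2, 3, 7, 7, 7, 8).
  b_1=1 ≤ 2
  b_2=1 ≤ 3
  b_3=2 ≤ 4
  b_4=3 ≤ 5
  b_5=7 > 6
  fails at i=5 ⇒ NO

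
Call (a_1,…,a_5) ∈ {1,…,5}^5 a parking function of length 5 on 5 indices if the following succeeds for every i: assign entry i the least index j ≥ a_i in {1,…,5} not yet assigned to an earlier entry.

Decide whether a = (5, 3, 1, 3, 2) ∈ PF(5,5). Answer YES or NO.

Sorted: b = (1, 2, 3, 3, 5).
  b_1=1 ≤ 1
  b_2=2 ≤ 2
  b_3=3 ≤ 3
  b_4=3 ≤ 4
  b_5=5 ≤ 5
All bounds hold ⇒ YES

YES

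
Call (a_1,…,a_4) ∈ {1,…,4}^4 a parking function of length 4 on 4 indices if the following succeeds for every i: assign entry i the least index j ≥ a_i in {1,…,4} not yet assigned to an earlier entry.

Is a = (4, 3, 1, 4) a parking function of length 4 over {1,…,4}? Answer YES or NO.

NO

Rearranged: b = (1, 3, 4, 4).
  b_1=1 ≤ 1
  b_2=3 > 2
  fails at i=2 ⇒ NO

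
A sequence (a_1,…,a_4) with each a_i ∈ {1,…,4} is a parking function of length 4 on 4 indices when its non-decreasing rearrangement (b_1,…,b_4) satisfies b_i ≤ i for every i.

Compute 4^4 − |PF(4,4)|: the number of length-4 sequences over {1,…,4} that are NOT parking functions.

Count = (4+1−4)·(4+1)^{4−1} = 1×125 = 125 [KW]
Check (3,2,2,3) → sorted (2,2,3,3): b_1=2>1, not a PF.
Total 256; non-PF = 256−125 = 131

131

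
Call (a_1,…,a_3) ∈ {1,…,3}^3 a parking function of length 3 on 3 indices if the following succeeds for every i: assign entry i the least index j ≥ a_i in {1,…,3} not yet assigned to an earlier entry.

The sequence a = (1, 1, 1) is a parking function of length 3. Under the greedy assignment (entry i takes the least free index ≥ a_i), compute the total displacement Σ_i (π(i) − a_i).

Σπ = 3·4/2 = 6 (π permutes [3]); Σa = 1+1+1 = 3; disp = 6−3 = 3.

3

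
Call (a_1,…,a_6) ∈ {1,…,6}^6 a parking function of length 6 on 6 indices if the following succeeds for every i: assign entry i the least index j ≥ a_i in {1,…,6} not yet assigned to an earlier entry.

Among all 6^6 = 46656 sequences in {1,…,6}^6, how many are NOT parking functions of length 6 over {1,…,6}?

|PF(6,6)| = (7−6)·7^(6−1) = 1×16807 = 16807 (Konheim–Weiss)
Example (6,6,6,6,3,2) → sorted (2,3,6,6,6,6): b_1=2>1, not a PF.
So 46656 − 16807 = 29849 fail.

29849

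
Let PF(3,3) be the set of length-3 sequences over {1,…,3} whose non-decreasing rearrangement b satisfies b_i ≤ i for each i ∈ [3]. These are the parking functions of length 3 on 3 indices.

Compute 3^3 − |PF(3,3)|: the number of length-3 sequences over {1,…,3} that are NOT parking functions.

11

#PF = (4−3)·4^(3−1) = 1×16 = 16 (Pollak)
E.g. (3,2,3) → sorted (2,3,3): b_1=2>1, not a PF.
Total 27; non-PF = 27−16 = 11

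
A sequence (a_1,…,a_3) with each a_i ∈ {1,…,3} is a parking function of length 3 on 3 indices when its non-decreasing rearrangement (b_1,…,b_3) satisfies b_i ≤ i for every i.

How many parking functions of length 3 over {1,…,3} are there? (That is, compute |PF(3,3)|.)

Count = 1·4^2 = 1·16 = 16 [KW]
E.g. (1,1,2) → sorted (1,1,2): b_i ≤ i ∀i, a PF.

16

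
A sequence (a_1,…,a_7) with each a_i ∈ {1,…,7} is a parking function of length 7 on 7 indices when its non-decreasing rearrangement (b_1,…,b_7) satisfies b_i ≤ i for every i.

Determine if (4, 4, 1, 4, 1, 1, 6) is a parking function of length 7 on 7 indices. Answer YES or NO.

YES

Order a: b = (1, 1, 1, 4, 4, 4, 6).
  b_1=1 ≤ 1
  b_2=1 ≤ 2
  b_3=1 ≤ 3
  b_4=4 ≤ 4
  b_5=4 ≤ 5
  b_6=4 ≤ 6
  b_7=6 ≤ 7
All bounds hold ⇒ YES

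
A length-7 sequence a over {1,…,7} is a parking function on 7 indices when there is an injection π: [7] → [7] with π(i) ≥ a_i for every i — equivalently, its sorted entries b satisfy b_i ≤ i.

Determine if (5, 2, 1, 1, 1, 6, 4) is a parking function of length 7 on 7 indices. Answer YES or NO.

Rearranged: b = (1, 1, 1, 2, 4, 5, 6).
  b_1=1 ≤ 1
  b_2=1 ≤ 2
  b_3=1 ≤ 3
  b_4=2 ≤ 4
  b_5=4 ≤ 5
  b_6=5 ≤ 6
  b_7=6 ≤ 7
All bounds hold ⇒ YES

YES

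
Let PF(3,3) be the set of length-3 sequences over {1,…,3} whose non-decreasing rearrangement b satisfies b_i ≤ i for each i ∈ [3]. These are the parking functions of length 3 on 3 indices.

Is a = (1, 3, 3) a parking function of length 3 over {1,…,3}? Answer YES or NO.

Order a: b = (1, 3, 3).
  b_1=1 ≤ 1
  b_2=3 > 2
  fails at i=2 ⇒ NO

NO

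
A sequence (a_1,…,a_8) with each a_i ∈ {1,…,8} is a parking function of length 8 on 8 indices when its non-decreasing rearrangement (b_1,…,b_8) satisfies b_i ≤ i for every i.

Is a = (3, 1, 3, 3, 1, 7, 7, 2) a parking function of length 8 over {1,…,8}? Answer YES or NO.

Rearranged: b = (1, 1, 2, 3, 3, 3, 7, 7).
  b_1=1 ≤ 1
  b_2=1 ≤ 2
  b_3=2 ≤ 3
  b_4=3 ≤ 4
  b_5=3 ≤ 5
  b_6=3 ≤ 6
  b_7=7 ≤ 7
  b_8=7 ≤ 8
All bounds hold ⇒ YES

YES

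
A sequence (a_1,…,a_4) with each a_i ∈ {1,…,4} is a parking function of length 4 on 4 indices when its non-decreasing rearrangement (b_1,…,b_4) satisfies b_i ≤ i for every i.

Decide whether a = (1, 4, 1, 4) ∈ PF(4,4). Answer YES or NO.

Order a: b = (1, 1, 4, 4).
  b_1=1 ≤ 1
  b_2=1 ≤ 2
  b_3=4 > 3
  fails at i=3 ⇒ NO

NO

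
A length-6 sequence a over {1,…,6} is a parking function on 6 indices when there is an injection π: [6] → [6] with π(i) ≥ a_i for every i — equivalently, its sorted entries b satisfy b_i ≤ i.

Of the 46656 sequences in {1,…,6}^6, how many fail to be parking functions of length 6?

#PF = (7−6)·7^(6−1) = 1·16807 = 16807 [KW]
Example (4,6,6,3,2,6) → sorted (2,3,4,6,6,6): b_1=2>1, not a PF.
6^6 − 16807 = 46656 − 16807 = 29849

29849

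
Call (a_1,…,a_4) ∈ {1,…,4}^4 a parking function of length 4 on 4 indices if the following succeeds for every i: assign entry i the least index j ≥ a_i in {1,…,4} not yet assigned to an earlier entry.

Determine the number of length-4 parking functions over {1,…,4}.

#PF = (4+1−4)·(4+1)^{4−1} = 1 · 125 = 125 (Konheim–Weiss)
One tuple (1,2,2,4) → sorted (1,2,2,4): b_i ≤ i ∀i, a PF.

125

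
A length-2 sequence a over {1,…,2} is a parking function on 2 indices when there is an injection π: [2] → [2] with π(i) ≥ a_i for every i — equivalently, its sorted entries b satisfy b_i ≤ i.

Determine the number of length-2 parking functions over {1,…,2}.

Count = (2−2+1)·(2+1)^(2−1) = 1·3 = 3
Example (1,2) → sorted (1,2): b_i ≤ i ∀i, a PF.

3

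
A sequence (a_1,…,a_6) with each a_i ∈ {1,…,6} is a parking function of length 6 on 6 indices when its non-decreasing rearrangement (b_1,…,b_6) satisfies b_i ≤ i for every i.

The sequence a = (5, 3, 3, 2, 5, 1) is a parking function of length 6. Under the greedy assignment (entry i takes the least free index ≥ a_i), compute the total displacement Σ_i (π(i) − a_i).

2

Σπ = 21 ({1..6} each once); Σa = 5+3+3+2+5+1 = 19; disp = 21−19 = 2.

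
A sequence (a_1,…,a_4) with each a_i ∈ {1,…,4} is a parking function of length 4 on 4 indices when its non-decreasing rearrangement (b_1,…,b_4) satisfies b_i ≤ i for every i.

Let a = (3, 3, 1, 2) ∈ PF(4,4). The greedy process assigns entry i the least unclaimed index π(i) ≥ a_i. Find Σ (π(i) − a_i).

1

Σπ(i) = 1+…+4 = 10; Σa = 3+3+1+2 = 9; disp = 10−9 = 1.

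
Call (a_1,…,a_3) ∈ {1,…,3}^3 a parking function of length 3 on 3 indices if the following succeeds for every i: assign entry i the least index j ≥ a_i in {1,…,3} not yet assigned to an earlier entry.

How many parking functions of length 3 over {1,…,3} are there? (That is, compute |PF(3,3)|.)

16

|PF(3,3)| = 1·4^2 = 1·16 = 16
Check (1,3,2) → sorted (1,2,3): b_i ≤ i ∀i, a PF.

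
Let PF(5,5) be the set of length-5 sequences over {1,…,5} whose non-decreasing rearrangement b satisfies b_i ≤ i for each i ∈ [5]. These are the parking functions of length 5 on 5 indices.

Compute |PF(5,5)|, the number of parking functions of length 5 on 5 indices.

1296

Count = (5+1−5)·(5+1)^{5−1} = 1·1296 = 1296
One tuple (4,2,4,1,1) → sorted (1,1,2,4,4): b_i ≤ i ∀i, a PF.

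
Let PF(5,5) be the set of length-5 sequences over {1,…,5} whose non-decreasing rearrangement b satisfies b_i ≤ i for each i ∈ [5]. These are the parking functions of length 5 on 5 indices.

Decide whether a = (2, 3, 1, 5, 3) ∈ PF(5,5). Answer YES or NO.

Sorted: b = (1, 2, 3, 3, 5).
  b_1=1 ≤ 1
  b_2=2 ≤ 2
  b_3=3 ≤ 3
  b_4=3 ≤ 4
  b_5=5 ≤ 5
All bounds hold ⇒ YES

YES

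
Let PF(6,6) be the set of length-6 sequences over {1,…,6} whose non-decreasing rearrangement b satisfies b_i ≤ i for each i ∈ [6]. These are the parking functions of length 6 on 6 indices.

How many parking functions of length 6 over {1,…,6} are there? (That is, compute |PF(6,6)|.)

|PF(6,6)| = (6−6+1)·(6+1)^(6−1) = 1 · 16807 = 16807
Example (1,2,4,5,5,2) → sorted (1,2,2,4,5,5): b_i ≤ i ∀i, a PF.

16807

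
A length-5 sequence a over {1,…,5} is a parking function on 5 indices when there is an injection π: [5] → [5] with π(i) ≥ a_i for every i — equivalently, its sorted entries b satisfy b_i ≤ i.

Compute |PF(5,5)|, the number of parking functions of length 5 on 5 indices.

|PF(5,5)| = (5−5+1)·(5+1)^(5−1) = 1×1296 = 1296 [KW]
Example (3,1,4,5,2) → sorted (1,2,3,4,5): b_i ≤ i ∀i, a PF.

1296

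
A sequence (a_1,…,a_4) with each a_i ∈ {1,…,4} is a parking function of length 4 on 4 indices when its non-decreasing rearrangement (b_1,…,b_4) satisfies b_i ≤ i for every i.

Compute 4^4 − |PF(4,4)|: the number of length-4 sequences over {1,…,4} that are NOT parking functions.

131

#PF = (4+1−4)·(4+1)^{4−1} = 1×125 = 125 (Konheim–Weiss)
E.g. (4,2,4,3) → sorted (2,3,4,4): b_1=2>1, not a PF.
So 256 − 125 = 131 fail.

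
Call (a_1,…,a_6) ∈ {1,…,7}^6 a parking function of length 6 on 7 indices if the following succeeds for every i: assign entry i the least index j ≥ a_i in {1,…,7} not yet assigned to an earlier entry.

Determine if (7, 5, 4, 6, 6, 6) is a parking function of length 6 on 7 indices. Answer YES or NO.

Sorted: b = (4, 5, 6, 6, 6, 7).
  b_1=4 > 2
  fails at i=1 ⇒ NO

NO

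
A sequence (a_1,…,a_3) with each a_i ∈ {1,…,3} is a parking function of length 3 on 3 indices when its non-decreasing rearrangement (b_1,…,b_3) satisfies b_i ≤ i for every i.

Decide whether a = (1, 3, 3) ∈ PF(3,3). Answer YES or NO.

Sorted: b = (1, 3, 3).
  b_1=1 ≤ 1
  b_2=3 > 2
  fails at i=2 ⇒ NO

NO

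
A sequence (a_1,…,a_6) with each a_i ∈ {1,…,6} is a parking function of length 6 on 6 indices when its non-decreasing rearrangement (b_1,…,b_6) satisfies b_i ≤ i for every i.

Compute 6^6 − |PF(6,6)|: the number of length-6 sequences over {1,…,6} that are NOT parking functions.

|PF(6,6)| = (6+1−6)·(6+1)^{6−1} = 1·16807 = 16807
E.g. (5,4,5,5,6,5) → sorted (4,5,5,5,5,6): b_1=4>1, not a PF.
6^6 − 16807 = 46656 − 16807 = 29849

29849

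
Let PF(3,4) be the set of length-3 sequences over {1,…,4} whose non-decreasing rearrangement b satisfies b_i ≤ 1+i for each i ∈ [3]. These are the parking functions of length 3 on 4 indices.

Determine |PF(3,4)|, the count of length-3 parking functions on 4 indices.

Count = (4+1−3)·(4+1)^{3−1} = 2×25 = 50 (Pollak)
E.g. (2,3,3) → sorted (2,3,3): b_i ≤ 1+i ∀i, a PF.

50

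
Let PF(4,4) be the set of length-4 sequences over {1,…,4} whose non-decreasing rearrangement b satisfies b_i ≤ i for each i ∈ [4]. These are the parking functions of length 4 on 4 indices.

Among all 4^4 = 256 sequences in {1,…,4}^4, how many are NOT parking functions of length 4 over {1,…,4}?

|PF(4,4)| = 1·5^3 = 1×125 = 125 (Konheim–Weiss)
One tuple (4,2,4,4) → sorted (2,4,4,4): b_1=2>1, not a PF.
Total 256; non-PF = 256−125 = 131

131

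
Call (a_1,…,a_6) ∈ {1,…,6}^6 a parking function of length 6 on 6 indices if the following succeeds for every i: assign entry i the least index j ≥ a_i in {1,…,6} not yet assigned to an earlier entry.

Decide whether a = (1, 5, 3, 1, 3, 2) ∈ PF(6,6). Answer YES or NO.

YES

Rearranged: b = (1, 1, 2, 3, 3, 5).
  b_1=1 ≤ 1
  b_2=1 ≤ 2
  b_3=2 ≤ 3
  b_4=3 ≤ 4
  b_5=3 ≤ 5
  b_6=5 ≤ 6
All bounds hold ⇒ YES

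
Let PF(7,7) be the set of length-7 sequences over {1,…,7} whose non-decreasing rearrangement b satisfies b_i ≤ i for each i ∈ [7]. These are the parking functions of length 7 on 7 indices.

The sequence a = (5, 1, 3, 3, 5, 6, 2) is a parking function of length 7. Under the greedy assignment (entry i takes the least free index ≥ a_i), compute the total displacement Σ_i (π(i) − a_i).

Σπ = 7·8/2 = 28 (π permutes [7]); Σa = 5+1+3+3+5+6+2 = 25; disp = 28−25 = 3.

3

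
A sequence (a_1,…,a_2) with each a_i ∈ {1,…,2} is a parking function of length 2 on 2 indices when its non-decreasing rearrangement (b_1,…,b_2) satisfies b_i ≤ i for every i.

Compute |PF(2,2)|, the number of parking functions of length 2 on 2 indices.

Count = (2+1−2)·(2+1)^{2−1} = 1·3 = 3
One tuple (1,2) → sorted (1,2): b_i ≤ i ∀i, a PF.

3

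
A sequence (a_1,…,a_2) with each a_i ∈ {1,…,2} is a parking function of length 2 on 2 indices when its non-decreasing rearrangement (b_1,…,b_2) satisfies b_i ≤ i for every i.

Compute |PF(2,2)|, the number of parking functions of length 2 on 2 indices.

#PF = (2−2+1)·(2+1)^(2−1) = 1×3 = 3 (Pollak)
One tuple (1,2) → sorted (1,2): b_i ≤ i ∀i, a PF.

3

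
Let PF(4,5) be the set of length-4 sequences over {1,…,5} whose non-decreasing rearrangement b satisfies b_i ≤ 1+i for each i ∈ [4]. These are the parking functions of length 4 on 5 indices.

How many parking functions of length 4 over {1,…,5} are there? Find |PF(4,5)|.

|PF(4,5)| = (5−4+1)·(5+1)^(4−1) = 2×216 = 432 [KW]
E.g. (1,1,3,2) → sorted (1,1,2,3): b_i ≤ 1+i ∀i, a PF.

432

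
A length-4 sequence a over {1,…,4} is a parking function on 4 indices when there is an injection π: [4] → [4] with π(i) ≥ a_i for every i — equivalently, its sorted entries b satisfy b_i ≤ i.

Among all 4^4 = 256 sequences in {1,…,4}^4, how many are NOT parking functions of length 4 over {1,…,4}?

#PF = (4+1−4)·(4+1)^{4−1} = 1 · 125 = 125 [KW]
Example (4,1,4,2) → sorted (1,2,4,4): b_3=4>3, not a PF.
So 256 − 125 = 131 fail.

131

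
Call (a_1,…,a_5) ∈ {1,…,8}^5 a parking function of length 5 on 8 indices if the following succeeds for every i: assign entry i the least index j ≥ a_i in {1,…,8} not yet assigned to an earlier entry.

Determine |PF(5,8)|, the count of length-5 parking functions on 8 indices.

|PF| = (8−5+1)·(8+1)^(5−1) = 4×6561 = 26244 (Konheim–Weiss)
One tuple (4,3,4,2,1) → sorted (1,2,3,4,4): b_i ≤ 3+i ∀i, a PF.

26244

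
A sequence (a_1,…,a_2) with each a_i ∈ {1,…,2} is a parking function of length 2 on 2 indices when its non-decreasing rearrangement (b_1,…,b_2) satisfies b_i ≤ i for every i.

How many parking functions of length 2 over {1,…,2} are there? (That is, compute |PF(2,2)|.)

|PF| = 1·3^1 = 1 · 3 = 3 (Pollak)
Check (2,1) → sorted (1,2): b_i ≤ i ∀i, a PF.

3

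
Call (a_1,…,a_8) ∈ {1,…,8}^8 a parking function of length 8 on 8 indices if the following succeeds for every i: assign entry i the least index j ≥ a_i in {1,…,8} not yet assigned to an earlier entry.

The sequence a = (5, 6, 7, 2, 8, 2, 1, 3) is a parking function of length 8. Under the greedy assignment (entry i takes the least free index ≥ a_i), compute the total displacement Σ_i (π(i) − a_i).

Σπ = 8·9/2 = 36 (π permutes [8]); Σa = 5+6+7+2+8+2+1+3 = 34; disp = 36−34 = 2.

2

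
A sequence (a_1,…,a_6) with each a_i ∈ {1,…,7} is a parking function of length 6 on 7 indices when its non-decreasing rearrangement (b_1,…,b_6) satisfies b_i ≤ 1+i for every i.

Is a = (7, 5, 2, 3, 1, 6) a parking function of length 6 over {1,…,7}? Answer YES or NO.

YES

Order a: b = (1, 2, 3, 5, 6, 7).
  b_1=1 ≤ 2
  b_2=2 ≤ 3
  b_3=3 ≤ 4
  b_4=5 ≤ 5
  b_5=6 ≤ 6
  b_6=7 ≤ 7
All bounds hold ⇒ YES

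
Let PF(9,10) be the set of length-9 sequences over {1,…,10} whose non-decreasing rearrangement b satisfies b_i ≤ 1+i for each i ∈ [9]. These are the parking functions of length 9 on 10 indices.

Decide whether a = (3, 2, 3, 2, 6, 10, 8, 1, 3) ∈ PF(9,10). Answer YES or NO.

YES

Order a: b = (1, 2, 2, 3, 3, 3, 6, 8, 10).
  b_1=1 ≤ 2
  b_2=2 ≤ 3
  b_3=2 ≤ 4
  b_4=3 ≤ 5
  b_5=3 ≤ 6
  b_6=3 ≤ 7
  b_7=6 ≤ 8
  b_8=8 ≤ 9
  b_9=10 ≤ 10
All bounds hold ⇒ YES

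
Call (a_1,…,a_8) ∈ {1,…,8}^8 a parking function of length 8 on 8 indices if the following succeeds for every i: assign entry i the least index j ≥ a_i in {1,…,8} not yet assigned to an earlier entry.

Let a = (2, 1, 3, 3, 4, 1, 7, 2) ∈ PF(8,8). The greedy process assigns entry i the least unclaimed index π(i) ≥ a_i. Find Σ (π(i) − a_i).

13

Σπ = 36 ({1..8} each once); Σa = 2+1+3+3+4+1+7+2 = 23; disp = 36−23 = 13.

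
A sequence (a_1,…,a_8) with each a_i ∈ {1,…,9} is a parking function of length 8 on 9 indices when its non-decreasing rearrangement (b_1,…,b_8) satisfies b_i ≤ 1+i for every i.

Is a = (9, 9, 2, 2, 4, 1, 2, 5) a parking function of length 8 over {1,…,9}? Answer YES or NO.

Order a: b = (1, 2, 2, 2, 4, 5, 9, 9).
  b_1=1 ≤ 2
  b_2=2 ≤ 3
  b_3=2 ≤ 4
  b_4=2 ≤ 5
  b_5=4 ≤ 6
  b_6=5 ≤ 7
  b_7=9 > 8
  fails at i=7 ⇒ NO

NO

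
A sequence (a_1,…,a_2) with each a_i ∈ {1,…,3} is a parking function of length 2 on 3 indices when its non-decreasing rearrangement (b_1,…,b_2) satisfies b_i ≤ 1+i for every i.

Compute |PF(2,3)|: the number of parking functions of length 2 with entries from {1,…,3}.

|PF| = 2·4^1 = 2 · 4 = 8 [KW]
Check (3,2) → sorted (2,3): b_i ≤ 1+i ∀i, a PF.

8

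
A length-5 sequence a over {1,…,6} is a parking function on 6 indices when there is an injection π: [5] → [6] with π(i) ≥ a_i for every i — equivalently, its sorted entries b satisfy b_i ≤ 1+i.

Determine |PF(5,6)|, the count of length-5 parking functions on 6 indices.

|PF(5,6)| = (6−5+1)·(6+1)^(5−1) = 2·2401 = 4802 (Pollak)
E.g. (2,6,4,4,2) → sorted (2,2,4,4,6): b_i ≤ 1+i ∀i, a PF.

4802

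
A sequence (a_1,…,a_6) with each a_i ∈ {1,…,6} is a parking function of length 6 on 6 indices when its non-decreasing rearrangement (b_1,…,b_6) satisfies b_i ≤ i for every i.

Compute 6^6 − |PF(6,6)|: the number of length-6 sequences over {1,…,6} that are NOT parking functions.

|PF(6,6)| = (7−6)·7^(6−1) = 1×16807 = 16807 (Konheim–Weiss)
E.g. (4,2,2,6,5,6) → sorted (2,2,4,5,6,6): b_1=2>1, not a PF.
So 46656 − 16807 = 29849 fail.

29849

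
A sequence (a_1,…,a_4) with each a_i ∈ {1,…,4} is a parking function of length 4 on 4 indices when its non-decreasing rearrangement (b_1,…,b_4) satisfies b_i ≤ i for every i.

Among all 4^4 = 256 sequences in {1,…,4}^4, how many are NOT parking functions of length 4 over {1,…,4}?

131

|PF(4,4)| = 1·5^3 = 1·125 = 125 (Konheim–Weiss)
One tuple (3,4,1,4) → sorted (1,3,4,4): b_2=3>2, not a PF.
So 256 − 125 = 131 fail.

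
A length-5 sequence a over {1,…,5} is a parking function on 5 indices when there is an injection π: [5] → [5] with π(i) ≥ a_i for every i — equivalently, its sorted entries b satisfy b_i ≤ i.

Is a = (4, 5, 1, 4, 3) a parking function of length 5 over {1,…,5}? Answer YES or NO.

Sorted: b = (1, 3, 4, 4, 5).
  b_1=1 ≤ 1
  b_2=3 > 2
  fails at i=2 ⇒ NO

NO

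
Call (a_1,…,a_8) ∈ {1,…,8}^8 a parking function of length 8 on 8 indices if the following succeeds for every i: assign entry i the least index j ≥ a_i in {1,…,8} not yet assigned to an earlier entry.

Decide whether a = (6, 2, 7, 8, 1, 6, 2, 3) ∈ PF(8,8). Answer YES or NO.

NO

Rearranged: b = (1, 2, 2, 3, 6, 6, 7, 8).
  b_1=1 ≤ 1
  b_2=2 ≤ 2
  b_3=2 ≤ 3
  b_4=3 ≤ 4
  b_5=6 > 5
  fails at i=5 ⇒ NO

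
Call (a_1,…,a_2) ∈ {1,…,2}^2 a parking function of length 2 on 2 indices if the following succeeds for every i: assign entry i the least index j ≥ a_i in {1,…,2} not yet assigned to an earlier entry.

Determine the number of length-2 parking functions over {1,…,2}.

3

|PF| = 1·3^1 = 1 · 3 = 3 (Pollak)
Example (1,2) → sorted (1,2): b_i ≤ i ∀i, a PF.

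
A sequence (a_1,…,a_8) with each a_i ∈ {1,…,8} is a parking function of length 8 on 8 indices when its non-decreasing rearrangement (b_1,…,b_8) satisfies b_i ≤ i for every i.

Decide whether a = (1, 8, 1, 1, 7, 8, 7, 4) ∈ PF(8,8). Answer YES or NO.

NO

Order a: b = (1, 1, 1, 4, 7, 7, 8, 8).
  b_1=1 ≤ 1
  b_2=1 ≤ 2
  b_3=1 ≤ 3
  b_4=4 ≤ 4
  b_5=7 > 5
  fails at i=5 ⇒ NO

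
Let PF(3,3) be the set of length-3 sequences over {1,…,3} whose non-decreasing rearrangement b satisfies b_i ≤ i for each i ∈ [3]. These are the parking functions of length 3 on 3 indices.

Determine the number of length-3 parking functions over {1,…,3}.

16

|PF(3,3)| = (4−3)·4^(3−1) = 1×16 = 16 [KW]
E.g. (1,2,1) → sorted (1,1,2): b_i ≤ i ∀i, a PF.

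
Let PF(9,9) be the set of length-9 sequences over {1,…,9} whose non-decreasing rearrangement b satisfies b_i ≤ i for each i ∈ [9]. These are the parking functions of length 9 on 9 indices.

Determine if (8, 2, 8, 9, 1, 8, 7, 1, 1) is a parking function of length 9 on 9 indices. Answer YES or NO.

Sorted: b = (1, 1, 1, 2, 7, 8, 8, 8, 9).
  b_1=1 ≤ 1
  b_2=1 ≤ 2
  b_3=1 ≤ 3
  b_4=2 ≤ 4
  b_5=7 > 5
  fails at i=5 ⇒ NO

NO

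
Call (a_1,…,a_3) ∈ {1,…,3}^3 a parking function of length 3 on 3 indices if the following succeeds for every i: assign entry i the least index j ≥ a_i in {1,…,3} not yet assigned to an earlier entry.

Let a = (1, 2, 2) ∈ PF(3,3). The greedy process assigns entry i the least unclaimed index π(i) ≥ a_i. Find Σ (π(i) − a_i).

1

Σπ = 6 ({1..3} each once); Σa = 1+2+2 = 5; disp = 6−5 = 1.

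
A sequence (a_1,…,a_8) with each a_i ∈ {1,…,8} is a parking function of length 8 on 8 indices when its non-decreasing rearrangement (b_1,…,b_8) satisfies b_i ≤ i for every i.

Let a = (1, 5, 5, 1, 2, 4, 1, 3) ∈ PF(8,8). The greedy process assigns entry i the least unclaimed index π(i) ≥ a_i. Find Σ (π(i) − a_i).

14

Σπ = 36 ({1..8} each once); Σa = 1+5+5+1+2+4+1+3 = 22; disp = 36−22 = 14.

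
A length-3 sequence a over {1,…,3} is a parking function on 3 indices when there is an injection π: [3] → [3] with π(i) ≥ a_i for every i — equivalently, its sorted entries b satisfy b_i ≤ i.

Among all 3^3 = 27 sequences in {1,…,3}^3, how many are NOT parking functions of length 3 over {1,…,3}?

11

|PF| = (3+1−3)·(3+1)^{3−1} = 1 · 16 = 16
Check (3,3,3) → sorted (3,3,3): b_1=3>1, not a PF.
3^3 − 16 = 27 − 16 = 11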